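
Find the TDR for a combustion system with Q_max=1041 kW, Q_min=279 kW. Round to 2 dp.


TDR = Q_max / Q_min
TDR = 1041 / 279 = 3.73


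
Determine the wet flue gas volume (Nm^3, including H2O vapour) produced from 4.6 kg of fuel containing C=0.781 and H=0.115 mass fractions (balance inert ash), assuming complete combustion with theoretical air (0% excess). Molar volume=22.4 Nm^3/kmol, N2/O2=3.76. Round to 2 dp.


Per kg fuel: CO2 = (C/12 kmol)*22.4 = (0.781/12)*22.4 = 1.45787 Nm^3
Per kg fuel: H2O = (H/2 kmol)*22.4 = (0.115/2)*22.4 = 1.28800 Nm^3
O2 needed per kg fuel = C/12 + H/4 = 0.781/12 + 0.115/4 = 0.09383333 kmol
Per kg fuel: N2 = O2*3.76*22.4 = 0.09383333*3.76*22.4 = 7.90302 Nm^3
Total per kg = 1.45787 + 1.28800 + 7.90302 = 10.64889 Nm^3
Total = 10.64889 * 4.6 = 48.98 Nm^3


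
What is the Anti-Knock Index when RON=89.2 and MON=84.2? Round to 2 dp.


AKI = (RON + MON) / 2
AKI = (89.2 + 84.2) / 2
AKI = 173.4 / 2 = 86.70


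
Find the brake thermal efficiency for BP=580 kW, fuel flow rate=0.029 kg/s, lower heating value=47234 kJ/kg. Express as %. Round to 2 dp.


eta_BTE = (BP / (mf * LHV)) * 100
Denominator = 0.029 * 47234 = 1369.7860 kW
eta_BTE = (580 / 1369.7860) * 100 = 42.34%


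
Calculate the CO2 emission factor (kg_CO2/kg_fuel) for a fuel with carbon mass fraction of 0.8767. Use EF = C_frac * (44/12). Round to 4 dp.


EF = C_frac * (M_CO2 / M_C)
EF = 0.8767 * (44/12)
EF = 0.8767 * 3.666667 = 3.2146 kg_CO2/kg_fuel


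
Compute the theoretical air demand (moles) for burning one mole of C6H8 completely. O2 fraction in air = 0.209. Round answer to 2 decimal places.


Balanced combustion: C6H8 + 8 O2 -> 6 CO2 + 4 H2O
O2 needed = C + H/4 = 6 + 8/4 = 8.00 moles
Air moles = O2 / 0.209 = 8.00 / 0.209 = 38.28 moles air


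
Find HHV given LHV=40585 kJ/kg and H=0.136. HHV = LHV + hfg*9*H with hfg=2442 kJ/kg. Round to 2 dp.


HHV = LHV + hfg * 9 * H
Water addition = 2442 * 9 * 0.136 = 2989.008 kJ/kg
HHV = 40585 + 2989.008 = 43574.01 kJ/kg


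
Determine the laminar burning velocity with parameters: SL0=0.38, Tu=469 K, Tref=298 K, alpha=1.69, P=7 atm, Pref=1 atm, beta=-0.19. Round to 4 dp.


SL = SL0 * (Tu/Tref)^alpha * (P/Pref)^beta
T ratio = 469/298 = 1.57382550
(T ratio)^alpha = 1.57382550^1.69 = 2.152071
(P/Pref)^beta = 7^(-0.19) = 0.690926
SL = 0.38 * 2.152071 * 0.690926 = 0.5650 m/s


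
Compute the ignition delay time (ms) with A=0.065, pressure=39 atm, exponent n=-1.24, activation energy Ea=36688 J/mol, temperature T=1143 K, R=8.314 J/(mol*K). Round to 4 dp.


tau = A * P^n * exp(Ea/(R*T))
P^n = 39^(-1.24) = 0.01064339
Ea/(R*T) = 36688/(8.314*1143) = 3.860715
exp(Ea/(R*T)) = 47.499320
tau = 0.065 * 0.01064339 * 47.499320 = 0.0329 ms


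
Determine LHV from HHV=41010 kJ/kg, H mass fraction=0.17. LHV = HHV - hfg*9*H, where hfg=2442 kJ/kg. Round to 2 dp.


LHV = HHV - hfg * 9 * H
Water correction = 2442 * 9 * 0.17 = 3736.260 kJ/kg
LHV = 41010 - 3736.260 = 37273.74 kJ/kg


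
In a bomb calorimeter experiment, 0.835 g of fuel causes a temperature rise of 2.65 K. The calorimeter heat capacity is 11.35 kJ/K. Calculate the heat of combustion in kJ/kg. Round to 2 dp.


Hc = C_cal * delta_T / m_fuel
Q_released = 11.35 * 2.65 = 30.0775 kJ
m_fuel = 0.835 g = 0.835/1000 kg = 0.000835 kg
Hc = 30.0775 / 0.000835 = 36020.96 kJ/kg


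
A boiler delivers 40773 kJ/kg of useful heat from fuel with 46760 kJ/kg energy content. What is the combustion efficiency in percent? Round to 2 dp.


Efficiency = (Q_useful / Q_fuel) * 100
Efficiency = (40773 / 46760) * 100
Efficiency = 0.8720 * 100 = 87.20%


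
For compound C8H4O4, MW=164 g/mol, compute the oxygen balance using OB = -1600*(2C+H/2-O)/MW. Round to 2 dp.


OB = -1600 * (2C + H/2 - O) / MW
Inner = 2*8 + 4/2 - 4 = 14.00
OB = -1600 * 14.00 / 164 = -136.59%


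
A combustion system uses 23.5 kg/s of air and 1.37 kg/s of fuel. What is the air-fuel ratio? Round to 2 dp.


AFR = m_air / m_fuel
AFR = 23.5 / 1.37 = 17.15


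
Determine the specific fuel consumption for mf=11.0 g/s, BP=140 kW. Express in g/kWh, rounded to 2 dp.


SFC = (mf / BP) * 3600
Rate = 11.0 / 140 = 0.078571 g/(s*kW)
SFC = 0.078571 * 3600 = 282.86 g/kWh


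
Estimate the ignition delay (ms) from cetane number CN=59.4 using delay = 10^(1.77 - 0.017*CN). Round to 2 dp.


delay = 10^(1.77 - 0.017*CN)
Exponent = 1.77 - 0.017*59.4 = 0.7602
delay = 10^0.7602 = 5.76 ms


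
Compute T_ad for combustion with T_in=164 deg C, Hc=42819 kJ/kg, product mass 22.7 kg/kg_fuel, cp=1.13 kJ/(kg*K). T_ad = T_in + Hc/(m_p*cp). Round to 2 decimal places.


T_ad = T_in + Hc / (m_p * cp)
Denominator = 22.7 * 1.13 = 25.6510
Temperature rise = 42819 / 25.6510 = 1669.29 K
T_ad = 164 + 1669.29 = 1833.29 deg C


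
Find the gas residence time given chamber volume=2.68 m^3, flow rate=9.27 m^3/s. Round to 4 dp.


tau = V / Q_flow
tau = 2.68 / 9.27 = 0.2891 s


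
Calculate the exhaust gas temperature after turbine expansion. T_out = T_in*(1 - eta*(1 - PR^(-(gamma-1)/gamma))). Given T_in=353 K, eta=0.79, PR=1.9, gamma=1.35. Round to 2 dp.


T_out = T_in * (1 - eta * (1 - PR^(-(gamma-1)/gamma)))
Exponent = -(1.35-1)/1.35 = -0.25925926
PR^exp = 1.9^(-0.25925926) = 0.84670193
Factor = 1 - 0.79*(1 - 0.84670193) = 0.87889452
T_out = 353 * 0.87889452 = 310.25 K


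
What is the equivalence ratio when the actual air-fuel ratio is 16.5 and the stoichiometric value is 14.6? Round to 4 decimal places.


phi = AFR_stoich / AFR_actual
phi = 14.6 / 16.5 = 0.8848


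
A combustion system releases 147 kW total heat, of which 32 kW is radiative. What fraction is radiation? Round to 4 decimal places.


f_rad = Q_rad / Q_total
f_rad = 32 / 147 = 0.2177


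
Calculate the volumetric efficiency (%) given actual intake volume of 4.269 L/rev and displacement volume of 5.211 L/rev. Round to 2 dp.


eta_v = (V_actual / V_disp) * 100
Ratio = 4.269 / 5.211 = 0.8192
eta_v = 0.8192 * 100 = 81.92%


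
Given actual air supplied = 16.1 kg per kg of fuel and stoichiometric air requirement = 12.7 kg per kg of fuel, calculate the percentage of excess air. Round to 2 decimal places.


Excess air = actual - stoichiometric = 16.1 - 12.7 = 3.40 kg/kg fuel
Excess air % = (excess / stoich) * 100 = (3.40 / 12.7) * 100 = 26.77%


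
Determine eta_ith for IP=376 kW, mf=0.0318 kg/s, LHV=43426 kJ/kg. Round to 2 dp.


eta_ith = (IP / (mf * LHV)) * 100
Denominator = 0.0318 * 43426 = 1380.9468 kW
eta_ith = (376 / 1380.9468) * 100 = 27.23%


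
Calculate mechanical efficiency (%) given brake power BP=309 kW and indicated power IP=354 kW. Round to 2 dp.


eta_mech = (BP / IP) * 100
Ratio = 309 / 354 = 0.8729
eta_mech = 0.8729 * 100 = 87.29%


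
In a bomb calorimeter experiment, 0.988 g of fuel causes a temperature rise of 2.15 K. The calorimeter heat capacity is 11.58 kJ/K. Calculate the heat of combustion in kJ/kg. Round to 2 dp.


Hc = C_cal * delta_T / m_fuel
Q_released = 11.58 * 2.15 = 24.8970 kJ
m_fuel = 0.988 g = 0.988/1000 kg = 0.000988 kg
Hc = 24.8970 / 0.000988 = 25199.39 kJ/kg


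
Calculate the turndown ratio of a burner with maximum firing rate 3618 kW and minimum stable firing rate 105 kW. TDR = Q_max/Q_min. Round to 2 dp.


TDR = Q_max / Q_min
TDR = 3618 / 105 = 34.46


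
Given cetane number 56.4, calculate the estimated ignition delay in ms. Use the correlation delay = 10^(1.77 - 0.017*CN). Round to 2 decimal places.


delay = 10^(1.77 - 0.017*CN)
Exponent = 1.77 - 0.017*56.4 = 0.8112
delay = 10^0.8112 = 6.47 ms


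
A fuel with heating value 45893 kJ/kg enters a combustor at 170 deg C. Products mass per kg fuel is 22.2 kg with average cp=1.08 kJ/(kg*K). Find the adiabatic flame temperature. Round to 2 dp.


T_ad = T_in + Hc / (m_p * cp)
Denominator = 22.2 * 1.08 = 23.9760
Temperature rise = 45893 / 23.9760 = 1914.12 K
T_ad = 170 + 1914.12 = 2084.12 deg C


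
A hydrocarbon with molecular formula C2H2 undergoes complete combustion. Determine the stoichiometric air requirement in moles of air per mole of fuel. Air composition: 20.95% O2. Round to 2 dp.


Balanced combustion: C2H2 + 2.5 O2 -> 2 CO2 + 1 H2O
O2 needed = C + H/4 = 2 + 2/4 = 2.50 moles
Air moles = O2 / 0.2095 = 2.50 / 0.2095 = 11.93 moles air


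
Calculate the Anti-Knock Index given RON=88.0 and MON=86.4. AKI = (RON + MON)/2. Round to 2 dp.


AKI = (RON + MON) / 2
AKI = (88.0 + 86.4) / 2
AKI = 174.4 / 2 = 87.20


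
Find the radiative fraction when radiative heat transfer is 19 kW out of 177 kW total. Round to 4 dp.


f_rad = Q_rad / Q_total
f_rad = 19 / 177 = 0.1073


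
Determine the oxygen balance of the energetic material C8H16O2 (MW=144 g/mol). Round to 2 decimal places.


OB = -1600 * (2C + H/2 - O) / MW
Inner = 2*8 + 16/2 - 2 = 22.00
OB = -1600 * 22.00 / 144 = -244.44%


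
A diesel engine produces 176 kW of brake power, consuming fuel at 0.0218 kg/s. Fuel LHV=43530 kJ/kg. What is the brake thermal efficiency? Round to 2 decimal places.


eta_BTE = (BP / (mf * LHV)) * 100
Denominator = 0.0218 * 43530 = 948.9540 kW
eta_BTE = (176 / 948.9540) * 100 = 18.55%


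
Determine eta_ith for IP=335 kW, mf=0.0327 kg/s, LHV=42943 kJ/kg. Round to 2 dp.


eta_ith = (IP / (mf * LHV)) * 100
Denominator = 0.0327 * 42943 = 1404.2361 kW
eta_ith = (335 / 1404.2361) * 100 = 23.86%


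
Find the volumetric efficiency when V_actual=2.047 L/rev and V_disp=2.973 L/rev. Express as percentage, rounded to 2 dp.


eta_v = (V_actual / V_disp) * 100
Ratio = 2.047 / 2.973 = 0.6885
eta_v = 0.6885 * 100 = 68.85%


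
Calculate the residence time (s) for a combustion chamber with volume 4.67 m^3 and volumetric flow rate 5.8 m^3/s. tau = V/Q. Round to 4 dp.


tau = V / Q_flow
tau = 4.67 / 5.8 = 0.8052 s


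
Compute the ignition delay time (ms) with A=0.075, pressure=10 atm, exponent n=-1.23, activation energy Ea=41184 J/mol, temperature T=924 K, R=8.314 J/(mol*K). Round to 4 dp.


tau = A * P^n * exp(Ea/(R*T))
P^n = 10^(-1.23) = 0.05888437
Ea/(R*T) = 41184/(8.314*924) = 5.361009
exp(Ea/(R*T)) = 212.939688
tau = 0.075 * 0.05888437 * 212.939688 = 0.9404 ms


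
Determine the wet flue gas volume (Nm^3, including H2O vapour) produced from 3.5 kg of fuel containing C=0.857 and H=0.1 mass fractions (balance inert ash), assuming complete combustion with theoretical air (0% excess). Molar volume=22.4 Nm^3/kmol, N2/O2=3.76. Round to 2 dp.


Per kg fuel: CO2 = (C/12 kmol)*22.4 = (0.857/12)*22.4 = 1.59973 Nm^3
Per kg fuel: H2O = (H/2 kmol)*22.4 = (0.1/2)*22.4 = 1.12000 Nm^3
O2 needed per kg fuel = C/12 + H/4 = 0.857/12 + 0.1/4 = 0.09641667 kmol
Per kg fuel: N2 = O2*3.76*22.4 = 0.09641667*3.76*22.4 = 8.12060 Nm^3
Total per kg = 1.59973 + 1.12000 + 8.12060 = 10.84033 Nm^3
Total = 10.84033 * 3.5 = 37.94 Nm^3


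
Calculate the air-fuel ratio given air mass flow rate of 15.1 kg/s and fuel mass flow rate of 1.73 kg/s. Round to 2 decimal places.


AFR = m_air / m_fuel
AFR = 15.1 / 1.73 = 8.73


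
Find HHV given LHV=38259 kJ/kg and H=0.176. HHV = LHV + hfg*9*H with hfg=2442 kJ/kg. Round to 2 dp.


HHV = LHV + hfg * 9 * H
Water addition = 2442 * 9 * 0.176 = 3868.128 kJ/kg
HHV = 38259 + 3868.128 = 42127.13 kJ/kg


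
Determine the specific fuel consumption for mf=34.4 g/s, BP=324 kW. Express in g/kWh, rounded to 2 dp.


SFC = (mf / BP) * 3600
Rate = 34.4 / 324 = 0.106173 g/(s*kW)
SFC = 0.106173 * 3600 = 382.22 g/kWh


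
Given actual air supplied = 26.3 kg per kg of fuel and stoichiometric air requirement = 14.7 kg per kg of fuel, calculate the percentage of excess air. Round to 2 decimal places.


Excess air = actual - stoichiometric = 26.3 - 14.7 = 11.60 kg/kg fuel
Excess air % = (excess / stoich) * 100 = (11.60 / 14.7) * 100 = 78.91%


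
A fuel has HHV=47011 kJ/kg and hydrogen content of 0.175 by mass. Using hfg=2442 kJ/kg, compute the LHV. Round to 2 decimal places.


LHV = HHV - hfg * 9 * H
Water correction = 2442 * 9 * 0.175 = 3846.150 kJ/kg
LHV = 47011 - 3846.150 = 43164.85 kJ/kg


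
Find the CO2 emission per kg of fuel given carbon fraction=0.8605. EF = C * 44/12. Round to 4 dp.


EF = C_frac * (M_CO2 / M_C)
EF = 0.8605 * (44/12)
EF = 0.8605 * 3.666667 = 3.1552 kg_CO2/kg_fuel


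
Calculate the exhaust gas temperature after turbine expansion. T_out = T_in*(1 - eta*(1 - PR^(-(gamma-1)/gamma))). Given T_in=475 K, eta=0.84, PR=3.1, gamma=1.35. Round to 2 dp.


T_out = T_in * (1 - eta * (1 - PR^(-(gamma-1)/gamma)))
Exponent = -(1.35-1)/1.35 = -0.25925926
PR^exp = 3.1^(-0.25925926) = 0.74577862
Factor = 1 - 0.84*(1 - 0.74577862) = 0.78645404
T_out = 475 * 0.78645404 = 373.57 K


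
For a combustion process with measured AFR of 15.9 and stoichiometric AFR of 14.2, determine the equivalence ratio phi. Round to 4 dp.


phi = AFR_stoich / AFR_actual
phi = 14.2 / 15.9 = 0.8931


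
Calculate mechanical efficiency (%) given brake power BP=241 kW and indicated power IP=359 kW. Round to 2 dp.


eta_mech = (BP / IP) * 100
Ratio = 241 / 359 = 0.6713
eta_mech = 0.6713 * 100 = 67.13%


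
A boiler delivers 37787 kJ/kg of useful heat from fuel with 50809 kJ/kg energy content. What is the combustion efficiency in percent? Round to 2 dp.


Efficiency = (Q_useful / Q_fuel) * 100
Efficiency = (37787 / 50809) * 100
Efficiency = 0.7437 * 100 = 74.37%


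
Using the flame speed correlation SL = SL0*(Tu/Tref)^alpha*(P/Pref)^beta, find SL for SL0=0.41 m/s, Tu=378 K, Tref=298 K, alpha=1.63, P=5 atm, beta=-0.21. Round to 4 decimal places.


SL = SL0 * (Tu/Tref)^alpha * (P/Pref)^beta
T ratio = 378/298 = 1.26845638
(T ratio)^alpha = 1.26845638^1.63 = 1.473463
(P/Pref)^beta = 5^(-0.21) = 0.713208
SL = 0.41 * 1.473463 * 0.713208 = 0.4309 m/s


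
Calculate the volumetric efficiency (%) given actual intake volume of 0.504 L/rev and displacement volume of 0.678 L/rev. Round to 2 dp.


eta_v = (V_actual / V_disp) * 100
Ratio = 0.504 / 0.678 = 0.7434
eta_v = 0.7434 * 100 = 74.34%


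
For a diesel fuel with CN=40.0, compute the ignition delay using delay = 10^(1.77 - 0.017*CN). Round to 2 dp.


delay = 10^(1.77 - 0.017*CN)
Exponent = 1.77 - 0.017*40.0 = 1.0900
delay = 10^1.0900 = 12.30 ms


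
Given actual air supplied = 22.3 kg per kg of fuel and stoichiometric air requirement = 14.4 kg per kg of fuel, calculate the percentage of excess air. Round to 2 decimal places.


Excess air = actual - stoichiometric = 22.3 - 14.4 = 7.90 kg/kg fuel
Excess air % = (excess / stoich) * 100 = (7.90 / 14.4) * 100 = 54.86%


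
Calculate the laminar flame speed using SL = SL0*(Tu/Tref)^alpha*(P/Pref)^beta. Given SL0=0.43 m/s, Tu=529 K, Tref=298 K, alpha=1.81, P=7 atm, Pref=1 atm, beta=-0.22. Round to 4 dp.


SL = SL0 * (Tu/Tref)^alpha * (P/Pref)^beta
T ratio = 529/298 = 1.77516779
(T ratio)^alpha = 1.77516779^1.81 = 2.825682
(P/Pref)^beta = 7^(-0.22) = 0.651746
SL = 0.43 * 2.825682 * 0.651746 = 0.7919 m/s


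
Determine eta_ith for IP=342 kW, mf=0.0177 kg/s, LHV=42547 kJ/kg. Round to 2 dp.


eta_ith = (IP / (mf * LHV)) * 100
Denominator = 0.0177 * 42547 = 753.0819 kW
eta_ith = (342 / 753.0819) * 100 = 45.41%


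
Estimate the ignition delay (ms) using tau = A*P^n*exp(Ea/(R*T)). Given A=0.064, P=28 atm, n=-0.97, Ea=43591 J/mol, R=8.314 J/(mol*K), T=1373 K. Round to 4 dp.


tau = A * P^n * exp(Ea/(R*T))
P^n = 28^(-0.97) = 0.03946905
Ea/(R*T) = 43591/(8.314*1373) = 3.818706
exp(Ea/(R*T)) = 45.545255
tau = 0.064 * 0.03946905 * 45.545255 = 0.1150 ms


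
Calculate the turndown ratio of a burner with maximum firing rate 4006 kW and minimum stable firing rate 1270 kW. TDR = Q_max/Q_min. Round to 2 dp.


TDR = Q_max / Q_min
TDR = 4006 / 1270 = 3.15


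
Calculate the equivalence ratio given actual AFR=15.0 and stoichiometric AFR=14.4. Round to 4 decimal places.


phi = AFR_stoich / AFR_actual
phi = 14.4 / 15.0 = 0.9600


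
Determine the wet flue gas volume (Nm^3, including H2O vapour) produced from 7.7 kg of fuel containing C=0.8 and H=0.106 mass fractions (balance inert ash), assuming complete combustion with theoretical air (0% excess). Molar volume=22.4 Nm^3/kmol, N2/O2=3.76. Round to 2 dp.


Per kg fuel: CO2 = (C/12 kmol)*22.4 = (0.8/12)*22.4 = 1.49333 Nm^3
Per kg fuel: H2O = (H/2 kmol)*22.4 = (0.106/2)*22.4 = 1.18720 Nm^3
O2 needed per kg fuel = C/12 + H/4 = 0.8/12 + 0.106/4 = 0.09316667 kmol
Per kg fuel: N2 = O2*3.76*22.4 = 0.09316667*3.76*22.4 = 7.84687 Nm^3
Total per kg = 1.49333 + 1.18720 + 7.84687 = 10.52740 Nm^3
Total = 10.52740 * 7.7 = 81.06 Nm^3


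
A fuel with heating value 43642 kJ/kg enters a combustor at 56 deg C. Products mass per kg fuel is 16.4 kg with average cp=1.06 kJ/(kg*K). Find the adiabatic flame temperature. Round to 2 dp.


T_ad = T_in + Hc / (m_p * cp)
Denominator = 16.4 * 1.06 = 17.3840
Temperature rise = 43642 / 17.3840 = 2510.47 K
T_ad = 56 + 2510.47 = 2566.47 deg C


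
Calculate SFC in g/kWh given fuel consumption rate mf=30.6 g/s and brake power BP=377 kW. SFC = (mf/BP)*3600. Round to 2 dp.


SFC = (mf / BP) * 3600
Rate = 30.6 / 377 = 0.081167 g/(s*kW)
SFC = 0.081167 * 3600 = 292.20 g/kWh


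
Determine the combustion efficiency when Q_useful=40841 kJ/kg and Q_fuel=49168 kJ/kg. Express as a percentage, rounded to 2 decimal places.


Efficiency = (Q_useful / Q_fuel) * 100
Efficiency = (40841 / 49168) * 100
Efficiency = 0.8306 * 100 = 83.06%


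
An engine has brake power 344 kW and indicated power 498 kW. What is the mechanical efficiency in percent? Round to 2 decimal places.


eta_mech = (BP / IP) * 100
Ratio = 344 / 498 = 0.6908
eta_mech = 0.6908 * 100 = 69.08%


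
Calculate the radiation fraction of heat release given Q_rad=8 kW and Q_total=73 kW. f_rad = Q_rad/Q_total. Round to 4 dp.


f_rad = Q_rad / Q_total
f_rad = 8 / 73 = 0.1096


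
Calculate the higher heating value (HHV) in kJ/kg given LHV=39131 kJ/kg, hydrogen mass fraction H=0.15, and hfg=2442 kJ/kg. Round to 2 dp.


HHV = LHV + hfg * 9 * H
Water addition = 2442 * 9 * 0.15 = 3296.700 kJ/kg
HHV = 39131 + 3296.700 = 42427.70 kJ/kg


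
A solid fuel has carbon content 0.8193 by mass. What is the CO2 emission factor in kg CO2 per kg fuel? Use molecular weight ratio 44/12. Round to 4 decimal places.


EF = C_frac * (M_CO2 / M_C)
EF = 0.8193 * (44/12)
EF = 0.8193 * 3.666667 = 3.0041 kg_CO2/kg_fuel


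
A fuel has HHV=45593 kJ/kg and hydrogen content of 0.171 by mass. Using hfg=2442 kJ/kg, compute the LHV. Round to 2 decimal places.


LHV = HHV - hfg * 9 * H
Water correction = 2442 * 9 * 0.171 = 3758.238 kJ/kg
LHV = 45593 - 3758.238 = 41834.76 kJ/kg


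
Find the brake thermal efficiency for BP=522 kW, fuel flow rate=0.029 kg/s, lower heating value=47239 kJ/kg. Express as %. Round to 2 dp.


eta_BTE = (BP / (mf * LHV)) * 100
Denominator = 0.029 * 47239 = 1369.9310 kW
eta_BTE = (522 / 1369.9310) * 100 = 38.10%


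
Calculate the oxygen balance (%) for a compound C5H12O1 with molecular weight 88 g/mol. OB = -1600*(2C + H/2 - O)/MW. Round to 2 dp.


OB = -1600 * (2C + H/2 - O) / MW
Inner = 2*5 + 12/2 - 1 = 15.00
OB = -1600 * 15.00 / 88 = -272.73%


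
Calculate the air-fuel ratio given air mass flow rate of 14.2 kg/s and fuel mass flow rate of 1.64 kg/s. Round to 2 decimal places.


AFR = m_air / m_fuel
AFR = 14.2 / 1.64 = 8.66


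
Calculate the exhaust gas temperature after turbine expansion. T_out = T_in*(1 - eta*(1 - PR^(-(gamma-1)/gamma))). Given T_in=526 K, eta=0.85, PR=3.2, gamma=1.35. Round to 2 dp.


T_out = T_in * (1 - eta * (1 - PR^(-(gamma-1)/gamma)))
Exponent = -(1.35-1)/1.35 = -0.25925926
PR^exp = 3.2^(-0.25925926) = 0.73966521
Factor = 1 - 0.85*(1 - 0.73966521) = 0.77871543
T_out = 526 * 0.77871543 = 409.60 K


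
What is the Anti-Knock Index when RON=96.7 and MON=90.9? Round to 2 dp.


AKI = (RON + MON) / 2
AKI = (96.7 + 90.9) / 2
AKI = 187.6 / 2 = 93.80


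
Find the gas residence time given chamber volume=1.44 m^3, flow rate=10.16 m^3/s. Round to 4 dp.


tau = V / Q_flow
tau = 1.44 / 10.16 = 0.1417 s


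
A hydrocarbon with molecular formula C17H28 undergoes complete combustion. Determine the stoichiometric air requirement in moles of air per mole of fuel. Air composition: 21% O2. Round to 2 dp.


Balanced combustion: C17H28 + 24 O2 -> 17 CO2 + 14 H2O
O2 needed = C + H/4 = 17 + 28/4 = 24.00 moles
Air moles = O2 / 0.21 = 24.00 / 0.21 = 114.29 moles air


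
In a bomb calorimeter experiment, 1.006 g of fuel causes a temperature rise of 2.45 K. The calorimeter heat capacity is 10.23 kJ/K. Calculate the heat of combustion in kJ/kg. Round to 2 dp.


Hc = C_cal * delta_T / m_fuel
Q_released = 10.23 * 2.45 = 25.0635 kJ
m_fuel = 1.006 g = 1.006/1000 kg = 0.001006 kg
Hc = 25.0635 / 0.001006 = 24914.02 kJ/kg


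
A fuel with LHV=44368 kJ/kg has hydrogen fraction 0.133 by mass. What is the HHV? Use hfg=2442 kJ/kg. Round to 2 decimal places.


HHV = LHV + hfg * 9 * H
Water addition = 2442 * 9 * 0.133 = 2923.074 kJ/kg
HHV = 44368 + 2923.074 = 47291.07 kJ/kg


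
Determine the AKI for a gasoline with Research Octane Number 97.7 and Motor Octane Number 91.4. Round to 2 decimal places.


AKI = (RON + MON) / 2
AKI = (97.7 + 91.4) / 2
AKI = 189.1 / 2 = 94.55


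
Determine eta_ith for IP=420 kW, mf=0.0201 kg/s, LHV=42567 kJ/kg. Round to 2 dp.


eta_ith = (IP / (mf * LHV)) * 100
Denominator = 0.0201 * 42567 = 855.5967 kW
eta_ith = (420 / 855.5967) * 100 = 49.09%


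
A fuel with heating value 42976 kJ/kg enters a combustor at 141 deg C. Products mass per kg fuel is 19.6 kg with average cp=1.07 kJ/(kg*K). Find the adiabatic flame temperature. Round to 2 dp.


T_ad = T_in + Hc / (m_p * cp)
Denominator = 19.6 * 1.07 = 20.9720
Temperature rise = 42976 / 20.9720 = 2049.21 K
T_ad = 141 + 2049.21 = 2190.21 deg C


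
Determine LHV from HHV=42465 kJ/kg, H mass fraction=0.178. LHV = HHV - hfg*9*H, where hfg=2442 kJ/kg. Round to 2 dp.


LHV = HHV - hfg * 9 * H
Water correction = 2442 * 9 * 0.178 = 3912.084 kJ/kg
LHV = 42465 - 3912.084 = 38552.92 kJ/kg


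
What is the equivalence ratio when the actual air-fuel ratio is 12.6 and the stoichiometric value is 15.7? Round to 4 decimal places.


phi = AFR_stoich / AFR_actual
phi = 15.7 / 12.6 = 1.2460


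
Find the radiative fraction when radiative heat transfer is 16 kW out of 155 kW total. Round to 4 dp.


f_rad = Q_rad / Q_total
f_rad = 16 / 155 = 0.1032


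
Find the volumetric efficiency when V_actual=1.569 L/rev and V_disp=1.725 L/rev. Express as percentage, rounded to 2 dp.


eta_v = (V_actual / V_disp) * 100
Ratio = 1.569 / 1.725 = 0.9096
eta_v = 0.9096 * 100 = 90.96%


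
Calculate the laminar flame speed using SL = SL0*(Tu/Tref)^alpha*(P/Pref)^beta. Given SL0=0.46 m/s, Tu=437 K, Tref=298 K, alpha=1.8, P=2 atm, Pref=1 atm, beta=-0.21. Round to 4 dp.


SL = SL0 * (Tu/Tref)^alpha * (P/Pref)^beta
T ratio = 437/298 = 1.46644295
(T ratio)^alpha = 1.46644295^1.8 = 1.991945
(P/Pref)^beta = 2^(-0.21) = 0.864537
SL = 0.46 * 1.991945 * 0.864537 = 0.7922 m/s


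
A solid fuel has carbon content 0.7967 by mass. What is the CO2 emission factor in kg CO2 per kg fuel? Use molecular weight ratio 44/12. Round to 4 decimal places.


EF = C_frac * (M_CO2 / M_C)
EF = 0.7967 * (44/12)
EF = 0.7967 * 3.666667 = 2.9212 kg_CO2/kg_fuel


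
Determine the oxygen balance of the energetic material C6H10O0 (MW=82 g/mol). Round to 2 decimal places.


OB = -1600 * (2C + H/2 - O) / MW
Inner = 2*6 + 10/2 - 0 = 17.00
OB = -1600 * 17.00 / 82 = -331.71%


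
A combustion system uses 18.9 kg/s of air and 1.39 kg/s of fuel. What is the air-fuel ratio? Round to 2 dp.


AFR = m_air / m_fuel
AFR = 18.9 / 1.39 = 13.60


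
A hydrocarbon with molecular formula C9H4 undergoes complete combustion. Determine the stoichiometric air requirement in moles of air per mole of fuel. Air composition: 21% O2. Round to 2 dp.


Balanced combustion: C9H4 + 10 O2 -> 9 CO2 + 2 H2O
O2 needed = C + H/4 = 9 + 4/4 = 10.00 moles
Air moles = O2 / 0.21 = 10.00 / 0.21 = 47.62 moles air


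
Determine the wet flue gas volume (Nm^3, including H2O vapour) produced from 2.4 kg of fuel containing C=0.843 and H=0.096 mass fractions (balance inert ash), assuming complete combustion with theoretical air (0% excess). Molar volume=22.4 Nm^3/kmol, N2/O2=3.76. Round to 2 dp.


Per kg fuel: CO2 = (C/12 kmol)*22.4 = (0.843/12)*22.4 = 1.57360 Nm^3
Per kg fuel: H2O = (H/2 kmol)*22.4 = (0.096/2)*22.4 = 1.07520 Nm^3
O2 needed per kg fuel = C/12 + H/4 = 0.843/12 + 0.096/4 = 0.09425000 kmol
Per kg fuel: N2 = O2*3.76*22.4 = 0.09425000*3.76*22.4 = 7.93811 Nm^3
Total per kg = 1.57360 + 1.07520 + 7.93811 = 10.58691 Nm^3
Total = 10.58691 * 2.4 = 25.41 Nm^3


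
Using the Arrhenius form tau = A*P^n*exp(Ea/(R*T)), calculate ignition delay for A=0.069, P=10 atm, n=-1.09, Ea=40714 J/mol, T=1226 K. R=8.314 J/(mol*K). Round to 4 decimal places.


tau = A * P^n * exp(Ea/(R*T))
P^n = 10^(-1.09) = 0.08128305
Ea/(R*T) = 40714/(8.314*1226) = 3.994324
exp(Ea/(R*T)) = 54.289125
tau = 0.069 * 0.08128305 * 54.289125 = 0.3045 ms


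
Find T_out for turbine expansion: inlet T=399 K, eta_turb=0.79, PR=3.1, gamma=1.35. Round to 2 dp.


T_out = T_in * (1 - eta * (1 - PR^(-(gamma-1)/gamma)))
Exponent = -(1.35-1)/1.35 = -0.25925926
PR^exp = 3.1^(-0.25925926) = 0.74577862
Factor = 1 - 0.79*(1 - 0.74577862) = 0.79916511
T_out = 399 * 0.79916511 = 318.87 K


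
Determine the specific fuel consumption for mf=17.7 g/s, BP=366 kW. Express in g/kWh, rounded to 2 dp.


SFC = (mf / BP) * 3600
Rate = 17.7 / 366 = 0.048361 g/(s*kW)
SFC = 0.048361 * 3600 = 174.10 g/kWh


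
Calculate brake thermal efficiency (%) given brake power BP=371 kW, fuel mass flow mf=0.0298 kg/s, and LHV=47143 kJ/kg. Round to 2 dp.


eta_BTE = (BP / (mf * LHV)) * 100
Denominator = 0.0298 * 47143 = 1404.8614 kW
eta_BTE = (371 / 1404.8614) * 100 = 26.41%


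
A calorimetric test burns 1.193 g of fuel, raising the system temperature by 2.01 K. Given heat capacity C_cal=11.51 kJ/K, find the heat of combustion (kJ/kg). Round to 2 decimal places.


Hc = C_cal * delta_T / m_fuel
Q_released = 11.51 * 2.01 = 23.1351 kJ
m_fuel = 1.193 g = 1.193/1000 kg = 0.001193 kg
Hc = 23.1351 / 0.001193 = 19392.37 kJ/kg


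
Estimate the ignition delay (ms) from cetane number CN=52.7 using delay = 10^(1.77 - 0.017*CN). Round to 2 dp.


delay = 10^(1.77 - 0.017*CN)
Exponent = 1.77 - 0.017*52.7 = 0.8741
delay = 10^0.8741 = 7.48 ms


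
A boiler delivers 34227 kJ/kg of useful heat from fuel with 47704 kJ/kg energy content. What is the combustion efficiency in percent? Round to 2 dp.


Efficiency = (Q_useful / Q_fuel) * 100
Efficiency = (34227 / 47704) * 100
Efficiency = 0.7175 * 100 = 71.75%


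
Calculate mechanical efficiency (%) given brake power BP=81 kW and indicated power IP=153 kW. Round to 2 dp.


eta_mech = (BP / IP) * 100
Ratio = 81 / 153 = 0.5294
eta_mech = 0.5294 * 100 = 52.94%


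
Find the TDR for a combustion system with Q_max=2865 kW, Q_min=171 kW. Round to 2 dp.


TDR = Q_max / Q_min
TDR = 2865 / 171 = 16.75


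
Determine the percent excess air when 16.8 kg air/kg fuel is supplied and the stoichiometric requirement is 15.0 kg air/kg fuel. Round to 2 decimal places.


Excess air = actual - stoichiometric = 16.8 - 15.0 = 1.80 kg/kg fuel
Excess air % = (excess / stoich) * 100 = (1.80 / 15.0) * 100 = 12.00%


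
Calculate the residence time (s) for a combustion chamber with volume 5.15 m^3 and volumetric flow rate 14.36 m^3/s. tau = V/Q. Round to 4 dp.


tau = V / Q_flow
tau = 5.15 / 14.36 = 0.3586 s


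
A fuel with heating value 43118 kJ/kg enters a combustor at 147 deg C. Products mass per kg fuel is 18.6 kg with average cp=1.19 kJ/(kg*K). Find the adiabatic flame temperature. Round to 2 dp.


T_ad = T_in + Hc / (m_p * cp)
Denominator = 18.6 * 1.19 = 22.1340
Temperature rise = 43118 / 22.1340 = 1948.04 K
T_ad = 147 + 1948.04 = 2095.04 deg C


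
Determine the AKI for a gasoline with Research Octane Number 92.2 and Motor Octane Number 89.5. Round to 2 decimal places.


AKI = (RON + MON) / 2
AKI = (92.2 + 89.5) / 2
AKI = 181.7 / 2 = 90.85


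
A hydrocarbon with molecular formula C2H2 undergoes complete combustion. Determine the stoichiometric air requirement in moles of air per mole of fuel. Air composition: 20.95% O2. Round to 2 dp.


Balanced combustion: C2H2 + 2.5 O2 -> 2 CO2 + 1 H2O
O2 needed = C + H/4 = 2 + 2/4 = 2.50 moles
Air moles = O2 / 0.2095 = 2.50 / 0.2095 = 11.93 moles air


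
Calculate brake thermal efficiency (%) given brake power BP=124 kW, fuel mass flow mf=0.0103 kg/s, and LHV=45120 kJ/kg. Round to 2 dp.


eta_BTE = (BP / (mf * LHV)) * 100
Denominator = 0.0103 * 45120 = 464.7360 kW
eta_BTE = (124 / 464.7360) * 100 = 26.68%


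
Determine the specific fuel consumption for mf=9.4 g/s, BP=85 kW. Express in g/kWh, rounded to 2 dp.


SFC = (mf / BP) * 3600
Rate = 9.4 / 85 = 0.110588 g/(s*kW)
SFC = 0.110588 * 3600 = 398.12 g/kWh


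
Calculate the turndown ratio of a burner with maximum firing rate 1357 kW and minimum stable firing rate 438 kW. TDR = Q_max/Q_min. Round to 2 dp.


TDR = Q_max / Q_min
TDR = 1357 / 438 = 3.10


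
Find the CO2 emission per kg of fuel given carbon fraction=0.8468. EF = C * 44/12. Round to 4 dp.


EF = C_frac * (M_CO2 / M_C)
EF = 0.8468 * (44/12)
EF = 0.8468 * 3.666667 = 3.1049 kg_CO2/kg_fuel


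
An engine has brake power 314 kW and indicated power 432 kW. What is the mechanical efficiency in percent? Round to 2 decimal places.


eta_mech = (BP / IP) * 100
Ratio = 314 / 432 = 0.7269
eta_mech = 0.7269 * 100 = 72.69%


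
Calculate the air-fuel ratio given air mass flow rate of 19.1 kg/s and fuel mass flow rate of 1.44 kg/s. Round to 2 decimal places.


AFR = m_air / m_fuel
AFR = 19.1 / 1.44 = 13.26


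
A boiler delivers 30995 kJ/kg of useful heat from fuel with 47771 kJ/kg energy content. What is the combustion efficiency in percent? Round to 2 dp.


Efficiency = (Q_useful / Q_fuel) * 100
Efficiency = (30995 / 47771) * 100
Efficiency = 0.6488 * 100 = 64.88%


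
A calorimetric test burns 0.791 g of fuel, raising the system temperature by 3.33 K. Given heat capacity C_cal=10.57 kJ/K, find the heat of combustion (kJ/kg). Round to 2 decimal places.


Hc = C_cal * delta_T / m_fuel
Q_released = 10.57 * 3.33 = 35.1981 kJ
m_fuel = 0.791 g = 0.791/1000 kg = 0.000791 kg
Hc = 35.1981 / 0.000791 = 44498.23 kJ/kg


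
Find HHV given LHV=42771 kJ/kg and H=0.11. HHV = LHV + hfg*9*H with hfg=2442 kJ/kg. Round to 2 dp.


HHV = LHV + hfg * 9 * H
Water addition = 2442 * 9 * 0.11 = 2417.580 kJ/kg
HHV = 42771 + 2417.580 = 45188.58 kJ/kg


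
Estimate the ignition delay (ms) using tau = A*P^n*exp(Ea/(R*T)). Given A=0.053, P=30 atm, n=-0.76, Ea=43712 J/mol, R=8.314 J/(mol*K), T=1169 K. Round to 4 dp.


tau = A * P^n * exp(Ea/(R*T))
P^n = 30^(-0.76) = 0.07540286
Ea/(R*T) = 43712/(8.314*1169) = 4.497552
exp(Ea/(R*T)) = 89.796995
tau = 0.053 * 0.07540286 * 89.796995 = 0.3589 ms


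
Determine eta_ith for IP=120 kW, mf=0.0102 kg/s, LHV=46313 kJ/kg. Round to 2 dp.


eta_ith = (IP / (mf * LHV)) * 100
Denominator = 0.0102 * 46313 = 472.3926 kW
eta_ith = (120 / 472.3926) * 100 = 25.40%


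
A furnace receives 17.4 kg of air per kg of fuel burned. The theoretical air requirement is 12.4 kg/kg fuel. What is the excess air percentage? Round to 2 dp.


Excess air = actual - stoichiometric = 17.4 - 12.4 = 5.00 kg/kg fuel
Excess air % = (excess / stoich) * 100 = (5.00 / 12.4) * 100 = 40.32%


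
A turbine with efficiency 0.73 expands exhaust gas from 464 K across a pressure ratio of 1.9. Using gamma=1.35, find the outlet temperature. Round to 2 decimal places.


T_out = T_in * (1 - eta * (1 - PR^(-(gamma-1)/gamma)))
Exponent = -(1.35-1)/1.35 = -0.25925926
PR^exp = 1.9^(-0.25925926) = 0.84670193
Factor = 1 - 0.73*(1 - 0.84670193) = 0.88809241
T_out = 464 * 0.88809241 = 412.07 K


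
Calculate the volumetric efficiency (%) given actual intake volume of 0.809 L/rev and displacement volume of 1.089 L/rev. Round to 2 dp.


eta_v = (V_actual / V_disp) * 100
Ratio = 0.809 / 1.089 = 0.7429
eta_v = 0.7429 * 100 = 74.29%


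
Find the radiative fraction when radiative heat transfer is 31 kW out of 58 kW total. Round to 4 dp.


f_rad = Q_rad / Q_total
f_rad = 31 / 58 = 0.5345


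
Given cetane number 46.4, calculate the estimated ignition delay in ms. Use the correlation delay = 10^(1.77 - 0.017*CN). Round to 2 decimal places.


delay = 10^(1.77 - 0.017*CN)
Exponent = 1.77 - 0.017*46.4 = 0.9812
delay = 10^0.9812 = 9.58 ms


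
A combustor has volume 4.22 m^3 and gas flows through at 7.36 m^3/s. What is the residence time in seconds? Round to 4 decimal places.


tau = V / Q_flow
tau = 4.22 / 7.36 = 0.5734 s


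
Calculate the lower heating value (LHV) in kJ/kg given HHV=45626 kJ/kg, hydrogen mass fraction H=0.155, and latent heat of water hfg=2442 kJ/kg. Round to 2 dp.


LHV = HHV - hfg * 9 * H
Water correction = 2442 * 9 * 0.155 = 3406.590 kJ/kg
LHV = 45626 - 3406.590 = 42219.41 kJ/kg


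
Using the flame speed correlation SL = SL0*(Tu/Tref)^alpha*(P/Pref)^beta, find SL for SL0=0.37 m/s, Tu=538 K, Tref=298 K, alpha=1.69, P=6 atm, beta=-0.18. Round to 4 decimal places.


SL = SL0 * (Tu/Tref)^alpha * (P/Pref)^beta
T ratio = 538/298 = 1.80536913
(T ratio)^alpha = 1.80536913^1.69 = 2.713917
(P/Pref)^beta = 6^(-0.18) = 0.724324
SL = 0.37 * 2.713917 * 0.724324 = 0.7273 m/s


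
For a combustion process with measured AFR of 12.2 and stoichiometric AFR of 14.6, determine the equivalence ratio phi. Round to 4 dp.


phi = AFR_stoich / AFR_actual
phi = 14.6 / 12.2 = 1.1967


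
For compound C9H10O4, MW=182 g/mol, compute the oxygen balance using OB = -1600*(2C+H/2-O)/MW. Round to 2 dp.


OB = -1600 * (2C + H/2 - O) / MW
Inner = 2*9 + 10/2 - 4 = 19.00
OB = -1600 * 19.00 / 182 = -167.03%


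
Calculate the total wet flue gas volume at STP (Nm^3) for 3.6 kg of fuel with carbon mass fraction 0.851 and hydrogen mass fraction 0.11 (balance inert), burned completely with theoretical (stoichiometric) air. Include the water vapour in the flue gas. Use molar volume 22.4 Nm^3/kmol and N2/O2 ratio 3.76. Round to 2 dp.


Per kg fuel: CO2 = (C/12 kmol)*22.4 = (0.851/12)*22.4 = 1.58853 Nm^3
Per kg fuel: H2O = (H/2 kmol)*22.4 = (0.11/2)*22.4 = 1.23200 Nm^3
O2 needed per kg fuel = C/12 + H/4 = 0.851/12 + 0.11/4 = 0.09841667 kmol
Per kg fuel: N2 = O2*3.76*22.4 = 0.09841667*3.76*22.4 = 8.28905 Nm^3
Total per kg = 1.58853 + 1.23200 + 8.28905 = 11.10958 Nm^3
Total = 11.10958 * 3.6 = 39.99 Nm^3


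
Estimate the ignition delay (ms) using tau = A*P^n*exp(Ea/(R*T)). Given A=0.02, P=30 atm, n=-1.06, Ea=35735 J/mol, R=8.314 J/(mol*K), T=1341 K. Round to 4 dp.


tau = A * P^n * exp(Ea/(R*T))
P^n = 30^(-1.06) = 0.02718013
Ea/(R*T) = 35735/(8.314*1341) = 3.205199
exp(Ea/(R*T)) = 24.660405
tau = 0.02 * 0.02718013 * 24.660405 = 0.0134 ms


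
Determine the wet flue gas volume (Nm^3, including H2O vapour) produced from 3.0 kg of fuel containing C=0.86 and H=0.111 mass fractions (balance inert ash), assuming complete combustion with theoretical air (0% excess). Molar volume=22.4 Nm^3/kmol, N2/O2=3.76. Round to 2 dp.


Per kg fuel: CO2 = (C/12 kmol)*22.4 = (0.86/12)*22.4 = 1.60533 Nm^3
Per kg fuel: H2O = (H/2 kmol)*22.4 = (0.111/2)*22.4 = 1.24320 Nm^3
O2 needed per kg fuel = C/12 + H/4 = 0.86/12 + 0.111/4 = 0.09941667 kmol
Per kg fuel: N2 = O2*3.76*22.4 = 0.09941667*3.76*22.4 = 8.37327 Nm^3
Total per kg = 1.60533 + 1.24320 + 8.37327 = 11.22180 Nm^3
Total = 11.22180 * 3.0 = 33.67 Nm^3


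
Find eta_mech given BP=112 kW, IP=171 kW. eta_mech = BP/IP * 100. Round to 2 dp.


eta_mech = (BP / IP) * 100
Ratio = 112 / 171 = 0.6550
eta_mech = 0.6550 * 100 = 65.50%


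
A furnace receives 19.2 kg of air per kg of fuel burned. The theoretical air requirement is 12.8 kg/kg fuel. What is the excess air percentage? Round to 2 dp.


Excess air = actual - stoichiometric = 19.2 - 12.8 = 6.40 kg/kg fuel
Excess air % = (excess / stoich) * 100 = (6.40 / 12.8) * 100 = 50.00%


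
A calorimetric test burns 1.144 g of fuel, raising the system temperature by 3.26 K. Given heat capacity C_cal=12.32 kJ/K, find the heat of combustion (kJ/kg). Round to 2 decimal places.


Hc = C_cal * delta_T / m_fuel
Q_released = 12.32 * 3.26 = 40.1632 kJ
m_fuel = 1.144 g = 1.144/1000 kg = 0.001144 kg
Hc = 40.1632 / 0.001144 = 35107.69 kJ/kg


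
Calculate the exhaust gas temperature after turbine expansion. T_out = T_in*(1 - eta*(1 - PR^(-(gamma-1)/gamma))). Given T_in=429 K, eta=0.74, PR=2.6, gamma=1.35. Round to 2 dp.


T_out = T_in * (1 - eta * (1 - PR^(-(gamma-1)/gamma)))
Exponent = -(1.35-1)/1.35 = -0.25925926
PR^exp = 2.6^(-0.25925926) = 0.78057442
Factor = 1 - 0.74*(1 - 0.78057442) = 0.83762507
T_out = 429 * 0.83762507 = 359.34 K


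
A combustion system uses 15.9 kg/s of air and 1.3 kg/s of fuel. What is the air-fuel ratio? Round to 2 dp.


AFR = m_air / m_fuel
AFR = 15.9 / 1.3 = 12.23


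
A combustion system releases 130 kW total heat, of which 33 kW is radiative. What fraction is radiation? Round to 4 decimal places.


f_rad = Q_rad / Q_total
f_rad = 33 / 130 = 0.2538


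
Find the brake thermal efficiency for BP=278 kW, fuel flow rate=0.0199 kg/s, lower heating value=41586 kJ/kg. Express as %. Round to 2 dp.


eta_BTE = (BP / (mf * LHV)) * 100
Denominator = 0.0199 * 41586 = 827.5614 kW
eta_BTE = (278 / 827.5614) * 100 = 33.59%


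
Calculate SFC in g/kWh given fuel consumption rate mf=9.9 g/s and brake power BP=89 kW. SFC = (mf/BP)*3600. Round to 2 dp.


SFC = (mf / BP) * 3600
Rate = 9.9 / 89 = 0.111236 g/(s*kW)
SFC = 0.111236 * 3600 = 400.45 g/kWh


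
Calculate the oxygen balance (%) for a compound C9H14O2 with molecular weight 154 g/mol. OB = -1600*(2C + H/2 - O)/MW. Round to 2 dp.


OB = -1600 * (2C + H/2 - O) / MW
Inner = 2*9 + 14/2 - 2 = 23.00
OB = -1600 * 23.00 / 154 = -238.96%


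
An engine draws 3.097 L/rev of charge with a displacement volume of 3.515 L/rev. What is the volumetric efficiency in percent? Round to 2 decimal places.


eta_v = (V_actual / V_disp) * 100
Ratio = 3.097 / 3.515 = 0.8811
eta_v = 0.8811 * 100 = 88.11%


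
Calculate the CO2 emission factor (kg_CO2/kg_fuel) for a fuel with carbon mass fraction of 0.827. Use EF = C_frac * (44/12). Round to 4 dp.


EF = C_frac * (M_CO2 / M_C)
EF = 0.827 * (44/12)
EF = 0.827 * 3.666667 = 3.0323 kg_CO2/kg_fuel


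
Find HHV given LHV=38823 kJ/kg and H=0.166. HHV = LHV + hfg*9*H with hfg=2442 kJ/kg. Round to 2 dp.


HHV = LHV + hfg * 9 * H
Water addition = 2442 * 9 * 0.166 = 3648.348 kJ/kg
HHV = 38823 + 3648.348 = 42471.35 kJ/kg


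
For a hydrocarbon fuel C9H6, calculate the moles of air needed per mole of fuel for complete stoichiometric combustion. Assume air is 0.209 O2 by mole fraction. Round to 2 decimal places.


Balanced combustion: C9H6 + 10.5 O2 -> 9 CO2 + 3 H2O
O2 needed = C + H/4 = 9 + 6/4 = 10.50 moles
Air moles = O2 / 0.209 = 10.50 / 0.209 = 50.24 moles air


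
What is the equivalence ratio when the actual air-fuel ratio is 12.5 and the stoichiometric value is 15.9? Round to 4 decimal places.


phi = AFR_stoich / AFR_actual
phi = 15.9 / 12.5 = 1.2720


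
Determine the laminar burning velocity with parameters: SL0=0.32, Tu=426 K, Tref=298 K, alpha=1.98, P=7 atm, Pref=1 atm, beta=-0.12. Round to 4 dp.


SL = SL0 * (Tu/Tref)^alpha * (P/Pref)^beta
T ratio = 426/298 = 1.42953020
(T ratio)^alpha = 1.42953020^1.98 = 2.029004
(P/Pref)^beta = 7^(-0.12) = 0.791750
SL = 0.32 * 2.029004 * 0.791750 = 0.5141 m/s


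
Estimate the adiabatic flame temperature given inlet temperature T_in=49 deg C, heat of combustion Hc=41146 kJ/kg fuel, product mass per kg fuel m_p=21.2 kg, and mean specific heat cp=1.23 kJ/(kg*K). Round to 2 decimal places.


T_ad = T_in + Hc / (m_p * cp)
Denominator = 21.2 * 1.23 = 26.0760
Temperature rise = 41146 / 26.0760 = 1577.93 K
T_ad = 49 + 1577.93 = 1626.93 deg C
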